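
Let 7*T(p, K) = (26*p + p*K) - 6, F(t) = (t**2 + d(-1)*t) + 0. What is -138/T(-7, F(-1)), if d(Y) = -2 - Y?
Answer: 483/101 ≈ 4.7822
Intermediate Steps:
F(t) = t**2 - t (F(t) = (t**2 + (-2 - 1*(-1))*t) + 0 = (t**2 + (-2 + 1)*t) + 0 = (t**2 - t) + 0 = t**2 - t)
T(p, K) = -6/7 + 26*p/7 + K*p/7 (T(p, K) = ((26*p + p*K) - 6)/7 = ((26*p + K*p) - 6)/7 = (-6 + 26*p + K*p)/7 = -6/7 + 26*p/7 + K*p/7)
-138/T(-7, F(-1)) = -138/(-6/7 + (26/7)*(-7) + (1/7)*(-(-1 - 1))*(-7)) = -138/(-6/7 - 26 + (1/7)*(-1*(-2))*(-7)) = -138/(-6/7 - 26 + (1/7)*2*(-7)) = -138/(-6/7 - 26 - 2) = -138/(-202/7) = -138*(-7/202) = 483/101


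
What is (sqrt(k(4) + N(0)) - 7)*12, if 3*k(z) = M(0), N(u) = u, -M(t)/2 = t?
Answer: -84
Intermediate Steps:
M(t) = -2*t
k(z) = 0 (k(z) = (-2*0)/3 = (1/3)*0 = 0)
(sqrt(k(4) + N(0)) - 7)*12 = (sqrt(0 + 0) - 7)*12 = (sqrt(0) - 7)*12 = (0 - 7)*12 = -7*12 = -84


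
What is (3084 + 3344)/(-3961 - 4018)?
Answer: -6428/7979 ≈ -0.80561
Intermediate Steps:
(3084 + 3344)/(-3961 - 4018) = 6428/(-7979) = 6428*(-1/7979) = -6428/7979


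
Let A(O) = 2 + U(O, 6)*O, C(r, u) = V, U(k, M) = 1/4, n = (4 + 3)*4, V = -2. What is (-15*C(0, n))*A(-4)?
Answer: 30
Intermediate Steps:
n = 28 (n = 7*4 = 28)
U(k, M) = ¼
C(r, u) = -2
A(O) = 2 + O/4
(-15*C(0, n))*A(-4) = (-15*(-2))*(2 + (¼)*(-4)) = (-5*(-6))*(2 - 1) = 30*1 = 30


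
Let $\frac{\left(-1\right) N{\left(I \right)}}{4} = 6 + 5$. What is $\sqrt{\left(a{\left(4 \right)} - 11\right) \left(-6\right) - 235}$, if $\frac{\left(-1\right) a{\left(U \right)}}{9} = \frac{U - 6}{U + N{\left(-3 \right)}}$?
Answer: $\frac{i \sqrt{16630}}{10} \approx 12.896 i$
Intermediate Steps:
$N{\left(I \right)} = -44$ ($N{\left(I \right)} = - 4 \left(6 + 5\right) = \left(-4\right) 11 = -44$)
$a{\left(U \right)} = - \frac{9 \left(-6 + U\right)}{-44 + U}$ ($a{\left(U \right)} = - 9 \frac{U - 6}{U - 44} = - 9 \frac{U - 6}{-44 + U} = - 9 \frac{-6 + U}{-44 + U} = - \frac{9 \left(-6 + U\right)}{-44 + U}$)
$\sqrt{\left(a{\left(4 \right)} - 11\right) \left(-6\right) - 235} = \sqrt{\left(\frac{9 \left(6 - 4\right)}{-44 + 4} - 11\right) \left(-6\right) - 235} = \sqrt{\left(\frac{9 \left(6 - 4\right)}{-40} - 11\right) \left(-6\right) - 235} = \sqrt{\left(9 \left(- \frac{1}{40}\right) 2 - 11\right) \left(-6\right) - 235} = \sqrt{\left(- \frac{9}{20} - 11\right) \left(-6\right) - 235} = \sqrt{\left(- \frac{229}{20}\right) \left(-6\right) - 235} = \sqrt{\frac{687}{10} - 235} = \sqrt{- \frac{1663}{10}} = \frac{i \sqrt{16630}}{10}$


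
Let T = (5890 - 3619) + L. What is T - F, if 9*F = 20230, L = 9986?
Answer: 90083/9 ≈ 10009.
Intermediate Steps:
T = 12257 (T = (5890 - 3619) + 9986 = 2271 + 9986 = 12257)
F = 20230/9 (F = (⅑)*20230 = 20230/9 ≈ 2247.8)
T - F = 12257 - 1*20230/9 = 12257 - 20230/9 = 90083/9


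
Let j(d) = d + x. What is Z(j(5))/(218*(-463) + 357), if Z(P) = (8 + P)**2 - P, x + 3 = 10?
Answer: -388/100577 ≈ -0.0038577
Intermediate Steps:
x = 7 (x = -3 + 10 = 7)
j(d) = 7 + d (j(d) = d + 7 = 7 + d)
Z(j(5))/(218*(-463) + 357) = ((8 + (7 + 5))**2 - (7 + 5))/(218*(-463) + 357) = ((8 + 12)**2 - 1*12)/(-100934 + 357) = (20**2 - 12)/(-100577) = (400 - 12)*(-1/100577) = 388*(-1/100577) = -388/100577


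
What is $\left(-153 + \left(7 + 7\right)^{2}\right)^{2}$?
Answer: $1849$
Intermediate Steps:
$\left(-153 + \left(7 + 7\right)^{2}\right)^{2} = \left(-153 + 14^{2}\right)^{2} = \left(-153 + 196\right)^{2} = 43^{2} = 1849$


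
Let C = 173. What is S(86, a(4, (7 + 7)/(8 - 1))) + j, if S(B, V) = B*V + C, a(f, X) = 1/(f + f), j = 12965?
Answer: 52595/4 ≈ 13149.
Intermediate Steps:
a(f, X) = 1/(2*f)
S(B, V) = 173 + B*V (S(B, V) = B*V + 173 = 173 + B*V)
S(86, a(4, (7 + 7)/(8 - 1))) + j = (173 + 86*((1/2)/4)) + 12965 = (173 + 86*((1/2)*(1/4))) + 12965 = (173 + 86*(1/8)) + 12965 = (173 + 43/4) + 12965 = 735/4 + 12965 = 52595/4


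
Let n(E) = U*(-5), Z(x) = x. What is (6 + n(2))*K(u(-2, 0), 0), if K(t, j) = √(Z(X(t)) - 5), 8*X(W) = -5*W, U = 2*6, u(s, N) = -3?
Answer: -135*I*√2/2 ≈ -95.459*I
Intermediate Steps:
U = 12
X(W) = -5*W/8 (X(W) = (-5*W)/8 = -5*W/8)
K(t, j) = √(-5 - 5*t/8) (K(t, j) = √(-5*t/8 - 5) = √(-5 - 5*t/8))
n(E) = -60 (n(E) = 12*(-5) = -60)
(6 + n(2))*K(u(-2, 0), 0) = (6 - 60)*(√(-80 - 10*(-3))/4) = -27*√(-80 + 30)/2 = -27*√(-50)/2 = -27*5*I*√2/2 = -135*I*√2/2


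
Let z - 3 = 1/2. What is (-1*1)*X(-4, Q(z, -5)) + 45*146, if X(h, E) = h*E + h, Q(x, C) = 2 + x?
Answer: 6596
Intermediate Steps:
z = 7/2 (z = 3 + 1/2 = 3 + ½ = 7/2 ≈ 3.5000)
X(h, E) = h + E*h (X(h, E) = E*h + h = h + E*h)
(-1*1)*X(-4, Q(z, -5)) + 45*146 = (-1*1)*(-4*(1 + (2 + 7/2))) + 45*146 = -(-4)*(1 + 11/2) + 6570 = -(-4)*13/2 + 6570 = -1*(-26) + 6570 = 26 + 6570 = 6596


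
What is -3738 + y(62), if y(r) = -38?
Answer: -3776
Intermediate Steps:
-3738 + y(62) = -3738 - 38 = -3776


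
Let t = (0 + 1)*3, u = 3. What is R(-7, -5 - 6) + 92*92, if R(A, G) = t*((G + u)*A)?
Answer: 8632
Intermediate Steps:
t = 3 (t = 1*3 = 3)
R(A, G) = 3*A*(3 + G) (R(A, G) = 3*((G + 3)*A) = 3*((3 + G)*A) = 3*(A*(3 + G)) = 3*A*(3 + G))
R(-7, -5 - 6) + 92*92 = 3*(-7)*(3 + (-5 - 6)) + 92*92 = 3*(-7)*(3 - 11) + 8464 = 3*(-7)*(-8) + 8464 = 168 + 8464 = 8632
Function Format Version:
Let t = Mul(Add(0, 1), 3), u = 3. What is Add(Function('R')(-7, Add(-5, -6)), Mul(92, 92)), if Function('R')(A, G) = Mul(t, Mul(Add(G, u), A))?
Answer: 8632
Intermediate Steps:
t = 3 (t = Mul(1, 3) = 3)
Function('R')(A, G) = Mul(3, A, Add(3, G)) (Function('R')(A, G) = Mul(3, Mul(Add(G, 3), A)) = Mul(3, Mul(Add(3, G), A)) = Mul(3, Mul(A, Add(3, G))) = Mul(3, A, Add(3, G)))
Add(Function('R')(-7, Add(-5, -6)), Mul(92, 92)) = Add(Mul(3, -7, Add(3, Add(-5, -6))), Mul(92, 92)) = Add(Mul(3, -7, Add(3, -11)), 8464) = Add(Mul(3, -7, -8), 8464) = Add(168, 8464) = 8632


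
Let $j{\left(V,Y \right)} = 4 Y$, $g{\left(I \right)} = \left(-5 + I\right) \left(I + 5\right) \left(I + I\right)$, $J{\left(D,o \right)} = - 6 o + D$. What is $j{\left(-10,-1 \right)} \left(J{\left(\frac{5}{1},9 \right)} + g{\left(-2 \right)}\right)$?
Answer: $-140$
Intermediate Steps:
$J{\left(D,o \right)} = D - 6 o$
$g{\left(I \right)} = 2 I \left(-5 + I\right) \left(5 + I\right)$ ($g{\left(I \right)} = \left(-5 + I\right) \left(5 + I\right) 2 I = \left(-5 + I\right) 2 I \left(5 + I\right) = 2 I \left(-5 + I\right) \left(5 + I\right)$)
$j{\left(-10,-1 \right)} \left(J{\left(\frac{5}{1},9 \right)} + g{\left(-2 \right)}\right) = 4 \left(-1\right) \left(\left(\frac{5}{1} - 54\right) + 2 \left(-2\right) \left(-25 + \left(-2\right)^{2}\right)\right) = - 4 \left(\left(5 \cdot 1 - 54\right) + 2 \left(-2\right) \left(-25 + 4\right)\right) = - 4 \left(\left(5 - 54\right) + 2 \left(-2\right) \left(-21\right)\right) = - 4 \left(-49 + 84\right) = \left(-4\right) 35 = -140$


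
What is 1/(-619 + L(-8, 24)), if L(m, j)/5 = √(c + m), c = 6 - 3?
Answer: -619/383286 - 5*I*√5/383286 ≈ -0.001615 - 2.917e-5*I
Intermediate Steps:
c = 3
L(m, j) = 5*√(3 + m)
1/(-619 + L(-8, 24)) = 1/(-619 + 5*√(3 - 8)) = 1/(-619 + 5*√(-5)) = 1/(-619 + 5*(I*√5)) = 1/(-619 + 5*I*√5)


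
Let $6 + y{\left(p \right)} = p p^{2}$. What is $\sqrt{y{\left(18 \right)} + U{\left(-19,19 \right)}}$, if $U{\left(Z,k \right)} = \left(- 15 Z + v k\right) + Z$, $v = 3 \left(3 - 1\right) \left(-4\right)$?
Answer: $2 \sqrt{1409} \approx 75.073$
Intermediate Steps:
$y{\left(p \right)} = -6 + p^{3}$ ($y{\left(p \right)} = -6 + p p^{2} = -6 + p^{3}$)
$v = -24$ ($v = 3 \cdot 2 \left(-4\right) = 3 \left(-8\right) = -24$)
$U{\left(Z,k \right)} = - 24 k - 14 Z$ ($U{\left(Z,k \right)} = \left(- 15 Z - 24 k\right) + Z = \left(- 24 k - 15 Z\right) + Z = - 24 k - 14 Z$)
$\sqrt{y{\left(18 \right)} + U{\left(-19,19 \right)}} = \sqrt{\left(-6 + 18^{3}\right) - 190} = \sqrt{\left(-6 + 5832\right) + \left(-456 + 266\right)} = \sqrt{5826 - 190} = \sqrt{5636} = 2 \sqrt{1409}$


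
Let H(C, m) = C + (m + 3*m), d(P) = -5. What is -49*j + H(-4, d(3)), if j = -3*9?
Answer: 1299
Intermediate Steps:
H(C, m) = C + 4*m
j = -27
-49*j + H(-4, d(3)) = -49*(-27) + (-4 + 4*(-5)) = 1323 + (-4 - 20) = 1323 - 24 = 1299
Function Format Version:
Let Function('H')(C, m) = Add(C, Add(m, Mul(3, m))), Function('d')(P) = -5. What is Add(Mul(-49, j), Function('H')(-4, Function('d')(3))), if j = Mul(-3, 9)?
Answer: 1299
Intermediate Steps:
Function('H')(C, m) = Add(C, Mul(4, m))
j = -27
Add(Mul(-49, j), Function('H')(-4, Function('d')(3))) = Add(Mul(-49, -27), Add(-4, Mul(4, -5))) = Add(1323, Add(-4, -20)) = Add(1323, -24) = 1299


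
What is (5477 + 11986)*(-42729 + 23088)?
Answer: -342990783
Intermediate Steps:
(5477 + 11986)*(-42729 + 23088) = 17463*(-19641) = -342990783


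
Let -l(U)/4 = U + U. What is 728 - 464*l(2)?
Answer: 8152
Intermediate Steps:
l(U) = -8*U (l(U) = -4*(U + U) = -8*U)
728 - 464*l(2) = 728 - (-3712)*2 = 728 - 464*(-16) = 728 + 7424 = 8152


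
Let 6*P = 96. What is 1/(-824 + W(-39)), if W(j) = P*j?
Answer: -1/1448 ≈ -0.00069061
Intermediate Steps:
P = 16 (P = (⅙)*96 = 16)
W(j) = 16*j
1/(-824 + W(-39)) = 1/(-824 + 16*(-39)) = 1/(-824 - 624) = 1/(-1448) = -1/1448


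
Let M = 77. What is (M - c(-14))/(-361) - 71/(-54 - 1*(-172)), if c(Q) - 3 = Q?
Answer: -36015/42598 ≈ -0.84546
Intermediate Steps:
c(Q) = 3 + Q
(M - c(-14))/(-361) - 71/(-54 - 1*(-172)) = (77 - (3 - 14))/(-361) - 71/(-54 - 1*(-172)) = (77 - 1*(-11))*(-1/361) - 71/(-54 + 172) = (77 + 11)*(-1/361) - 71/118 = 88*(-1/361) - 71*1/118 = -88/361 - 71/118 = -36015/42598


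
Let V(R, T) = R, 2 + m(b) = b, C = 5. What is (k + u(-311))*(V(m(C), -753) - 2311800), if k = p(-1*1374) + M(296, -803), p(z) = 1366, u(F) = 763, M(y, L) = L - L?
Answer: -4921815813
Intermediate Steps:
m(b) = -2 + b
M(y, L) = 0
k = 1366 (k = 1366 + 0 = 1366)
(k + u(-311))*(V(m(C), -753) - 2311800) = (1366 + 763)*((-2 + 5) - 2311800) = 2129*(3 - 2311800) = 2129*(-2311797) = -4921815813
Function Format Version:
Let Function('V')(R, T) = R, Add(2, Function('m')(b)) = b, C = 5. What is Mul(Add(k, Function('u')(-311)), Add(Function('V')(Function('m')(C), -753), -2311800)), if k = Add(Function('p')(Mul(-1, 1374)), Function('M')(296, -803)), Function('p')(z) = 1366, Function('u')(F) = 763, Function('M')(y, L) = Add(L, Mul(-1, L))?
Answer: -4921815813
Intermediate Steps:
Function('m')(b) = Add(-2, b)
Function('M')(y, L) = 0
k = 1366 (k = Add(1366, 0) = 1366)
Mul(Add(k, Function('u')(-311)), Add(Function('V')(Function('m')(C), -753), -2311800)) = Mul(Add(1366, 763), Add(Add(-2, 5), -2311800)) = Mul(2129, Add(3, -2311800)) = Mul(2129, -2311797) = -4921815813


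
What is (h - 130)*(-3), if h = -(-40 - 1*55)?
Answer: 105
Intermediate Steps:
h = 95 (h = -(-40 - 55) = -1*(-95) = 95)
(h - 130)*(-3) = (95 - 130)*(-3) = -35*(-3) = 105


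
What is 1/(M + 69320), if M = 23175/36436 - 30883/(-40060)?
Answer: 91226635/6323958690918 ≈ 1.4426e-5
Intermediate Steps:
M = 128352718/91226635 (M = 23175*(1/36436) - 30883*(-1/40060) = 23175/36436 + 30883/40060 = 128352718/91226635 ≈ 1.4070)
1/(M + 69320) = 1/(128352718/91226635 + 69320) = 1/(6323958690918/91226635) = 91226635/6323958690918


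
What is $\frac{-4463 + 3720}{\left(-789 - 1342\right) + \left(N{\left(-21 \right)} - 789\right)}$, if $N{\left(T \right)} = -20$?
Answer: $\frac{743}{2940} \approx 0.25272$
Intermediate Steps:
$\frac{-4463 + 3720}{\left(-789 - 1342\right) + \left(N{\left(-21 \right)} - 789\right)} = \frac{-4463 + 3720}{\left(-789 - 1342\right) - 809} = - \frac{743}{\left(-789 - 1342\right) - 809} = - \frac{743}{-2131 - 809} = - \frac{743}{-2940} = \left(-743\right) \left(- \frac{1}{2940}\right) = \frac{743}{2940}$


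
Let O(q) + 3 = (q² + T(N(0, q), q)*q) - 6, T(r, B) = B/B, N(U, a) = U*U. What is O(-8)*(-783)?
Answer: -36801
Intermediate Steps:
N(U, a) = U²
T(r, B) = 1
O(q) = -9 + q + q² (O(q) = -3 + ((q² + 1*q) - 6) = -3 + ((q² + q) - 6) = -3 + ((q + q²) - 6) = -3 + (-6 + q + q²) = -9 + q + q²)
O(-8)*(-783) = (-9 - 8 + (-8)²)*(-783) = (-9 - 8 + 64)*(-783) = 47*(-783) = -36801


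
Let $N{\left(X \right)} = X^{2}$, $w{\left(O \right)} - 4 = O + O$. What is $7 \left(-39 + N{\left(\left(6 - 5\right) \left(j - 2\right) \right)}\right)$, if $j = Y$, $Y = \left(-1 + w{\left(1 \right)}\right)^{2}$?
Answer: $3430$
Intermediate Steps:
$w{\left(O \right)} = 4 + 2 O$ ($w{\left(O \right)} = 4 + \left(O + O\right) = 4 + 2 O$)
$Y = 25$ ($Y = \left(-1 + \left(4 + 2 \cdot 1\right)\right)^{2} = \left(-1 + \left(4 + 2\right)\right)^{2} = \left(-1 + 6\right)^{2} = 5^{2} = 25$)
$j = 25$
$7 \left(-39 + N{\left(\left(6 - 5\right) \left(j - 2\right) \right)}\right) = 7 \left(-39 + \left(\left(6 - 5\right) \left(25 - 2\right)\right)^{2}\right) = 7 \left(-39 + \left(1 \cdot 23\right)^{2}\right) = 7 \left(-39 + 23^{2}\right) = 7 \left(-39 + 529\right) = 7 \cdot 490 = 3430$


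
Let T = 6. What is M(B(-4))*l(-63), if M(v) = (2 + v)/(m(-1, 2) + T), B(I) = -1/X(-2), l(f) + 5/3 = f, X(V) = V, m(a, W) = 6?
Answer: -485/36 ≈ -13.472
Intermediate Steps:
l(f) = -5/3 + f
B(I) = 1/2 (B(I) = -1/(-2) = -1*(-1/2) = 1/2)
M(v) = 1/6 + v/12 (M(v) = (2 + v)/(6 + 6) = (2 + v)/12 = (2 + v)*(1/12) = 1/6 + v/12)
M(B(-4))*l(-63) = (1/6 + (1/12)*(1/2))*(-5/3 - 63) = (1/6 + 1/24)*(-194/3) = (5/24)*(-194/3) = -485/36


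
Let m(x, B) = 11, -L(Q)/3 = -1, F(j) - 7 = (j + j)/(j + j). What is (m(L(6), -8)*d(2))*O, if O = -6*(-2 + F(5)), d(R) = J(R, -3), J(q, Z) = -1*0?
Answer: 0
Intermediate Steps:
J(q, Z) = 0
F(j) = 8 (F(j) = 7 + (j + j)/(j + j) = 7 + (2*j)/((2*j)) = 7 + (2*j)*(1/(2*j)) = 7 + 1 = 8)
d(R) = 0
L(Q) = 3 (L(Q) = -3*(-1) = 3)
O = -36 (O = -6*(-2 + 8) = -6*6 = -36)
(m(L(6), -8)*d(2))*O = (11*0)*(-36) = 0*(-36) = 0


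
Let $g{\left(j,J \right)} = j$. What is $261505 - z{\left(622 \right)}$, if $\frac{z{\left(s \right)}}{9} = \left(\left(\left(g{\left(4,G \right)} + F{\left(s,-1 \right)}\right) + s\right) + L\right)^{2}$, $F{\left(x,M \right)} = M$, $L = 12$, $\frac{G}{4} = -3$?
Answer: $-3390416$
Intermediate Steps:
$G = -12$ ($G = 4 \left(-3\right) = -12$)
$z{\left(s \right)} = 9 \left(15 + s\right)^{2}$ ($z{\left(s \right)} = 9 \left(\left(\left(4 - 1\right) + s\right) + 12\right)^{2} = 9 \left(\left(3 + s\right) + 12\right)^{2} = 9 \left(15 + s\right)^{2}$)
$261505 - z{\left(622 \right)} = 261505 - 9 \left(15 + 622\right)^{2} = 261505 - 9 \cdot 637^{2} = 261505 - 9 \cdot 405769 = 261505 - 3651921 = -3390416$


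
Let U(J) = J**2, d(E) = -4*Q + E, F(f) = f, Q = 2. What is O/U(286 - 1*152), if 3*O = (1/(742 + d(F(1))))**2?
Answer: 1/29100840300 ≈ 3.4363e-11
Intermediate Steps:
d(E) = -8 + E (d(E) = -4*2 + E = -8 + E)
O = 1/1620675 (O = (1/(742 + (-8 + 1)))**2/3 = (1/(742 - 7))**2/3 = (1/735)**2/3 = (1/3)*(1/540225) = 1/1620675 ≈ 6.1703e-7)
O/U(286 - 1*152) = 1/(1620675*((286 - 1*152)**2)) = 1/(1620675*((286 - 152)**2)) = 1/(1620675*(134**2)) = (1/1620675)/17956 = (1/1620675)*(1/17956) = 1/29100840300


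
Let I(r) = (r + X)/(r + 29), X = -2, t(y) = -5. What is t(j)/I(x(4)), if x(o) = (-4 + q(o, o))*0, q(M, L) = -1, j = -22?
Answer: 145/2 ≈ 72.500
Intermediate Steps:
x(o) = 0 (x(o) = (-4 - 1)*0 = -5*0 = 0)
I(r) = (-2 + r)/(29 + r) (I(r) = (r - 2)/(r + 29) = (-2 + r)/(29 + r))
t(j)/I(x(4)) = -5*(29 + 0)/(-2 + 0) = -5/(-2/29) = -5*(-29/2) = 145/2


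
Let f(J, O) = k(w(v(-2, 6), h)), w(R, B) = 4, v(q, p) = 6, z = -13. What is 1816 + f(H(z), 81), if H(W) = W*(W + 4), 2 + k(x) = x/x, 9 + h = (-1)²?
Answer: 1815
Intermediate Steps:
h = -8 (h = -9 + (-1)² = -9 + 1 = -8)
k(x) = -1 (k(x) = -2 + x/x = -2 + 1 = -1)
H(W) = W*(4 + W)
f(J, O) = -1
1816 + f(H(z), 81) = 1816 - 1 = 1815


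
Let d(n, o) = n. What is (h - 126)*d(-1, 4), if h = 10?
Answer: 116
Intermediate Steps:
(h - 126)*d(-1, 4) = (10 - 126)*(-1) = -116*(-1) = 116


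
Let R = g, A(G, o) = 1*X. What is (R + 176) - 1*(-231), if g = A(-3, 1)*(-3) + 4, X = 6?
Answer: 393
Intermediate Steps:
A(G, o) = 6 (A(G, o) = 1*6 = 6)
g = -14 (g = 6*(-3) + 4 = -18 + 4 = -14)
R = -14
(R + 176) - 1*(-231) = (-14 + 176) - 1*(-231) = 162 + 231 = 393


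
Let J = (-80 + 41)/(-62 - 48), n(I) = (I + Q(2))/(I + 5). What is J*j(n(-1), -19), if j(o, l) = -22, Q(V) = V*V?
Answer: -39/5 ≈ -7.8000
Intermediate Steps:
Q(V) = V**2
n(I) = (4 + I)/(5 + I) (n(I) = (I + 2**2)/(I + 5) = (I + 4)/(5 + I) = (4 + I)/(5 + I))
J = 39/110 (J = -39/(-110) = -39*(-1/110) = 39/110 ≈ 0.35455)
J*j(n(-1), -19) = (39/110)*(-22) = -39/5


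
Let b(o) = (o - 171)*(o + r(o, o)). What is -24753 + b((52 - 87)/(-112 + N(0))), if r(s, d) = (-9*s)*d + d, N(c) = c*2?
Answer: -101210773/4096 ≈ -24710.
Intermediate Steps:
N(c) = 2*c
r(s, d) = d - 9*d*s (r(s, d) = -9*d*s + d = d - 9*d*s)
b(o) = (-171 + o)*(o + o*(1 - 9*o)) (b(o) = (o - 171)*(o + o*(1 - 9*o)) = (-171 + o)*(o + o*(1 - 9*o)))
-24753 + b((52 - 87)/(-112 + N(0))) = -24753 + ((52 - 87)/(-112 + 2*0))*(-342 - 9*(52 - 87)²/(-112 + 2*0)² + 1541*((52 - 87)/(-112 + 2*0))) = -24753 + (-35/(-112 + 0))*(-342 - 9*1225/(-112 + 0)² + 1541*(-35/(-112 + 0))) = -24753 + (-35/(-112))*(-342 - 9*(-35/(-112))² + 1541*(-35/(-112))) = -24753 + (-35*(-1/112))*(-342 - 9*(-35*(-1/112))² + 1541*(-35*(-1/112))) = -24753 + 5*(-342 - 9*(5/16)² + 1541*(5/16))/16 = -24753 + 5*(-342 - 9*25/256 + 7705/16)/16 = -24753 + 5*(-342 - 225/256 + 7705/16)/16 = -24753 + (5/16)*(35503/256) = -24753 + 177515/4096 = -101210773/4096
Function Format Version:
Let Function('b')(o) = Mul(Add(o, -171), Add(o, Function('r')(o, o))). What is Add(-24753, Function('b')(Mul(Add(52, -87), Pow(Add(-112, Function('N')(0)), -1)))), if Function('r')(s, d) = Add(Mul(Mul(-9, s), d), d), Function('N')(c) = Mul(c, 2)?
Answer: Rational(-101210773, 4096) ≈ -24710.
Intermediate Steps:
Function('N')(c) = Mul(2, c)
Function('r')(s, d) = Add(d, Mul(-9, d, s)) (Function('r')(s, d) = Add(Mul(-9, d, s), d) = Add(d, Mul(-9, d, s)))
Function('b')(o) = Mul(Add(-171, o), Add(o, Mul(o, Add(1, Mul(-9, o))))) (Function('b')(o) = Mul(Add(o, -171), Add(o, Mul(o, Add(1, Mul(-9, o))))) = Mul(Add(-171, o), Add(o, Mul(o, Add(1, Mul(-9, o))))))
Add(-24753, Function('b')(Mul(Add(52, -87), Pow(Add(-112, Function('N')(0)), -1)))) = Add(-24753, Mul(Mul(Add(52, -87), Pow(Add(-112, Mul(2, 0)), -1)), Add(-342, Mul(-9, Pow(Mul(Add(52, -87), Pow(Add(-112, Mul(2, 0)), -1)), 2)), Mul(1541, Mul(Add(52, -87), Pow(Add(-112, Mul(2, 0)), -1)))))) = Add(-24753, Mul(Mul(-35, Pow(Add(-112, 0), -1)), Add(-342, Mul(-9, Pow(Mul(-35, Pow(Add(-112, 0), -1)), 2)), Mul(1541, Mul(-35, Pow(Add(-112, 0), -1)))))) = Add(-24753, Mul(Mul(-35, Pow(-112, -1)), Add(-342, Mul(-9, Pow(Mul(-35, Pow(-112, -1)), 2)), Mul(1541, Mul(-35, Pow(-112, -1)))))) = Add(-24753, Mul(Mul(-35, Rational(-1, 112)), Add(-342, Mul(-9, Pow(Mul(-35, Rational(-1, 112)), 2)), Mul(1541, Mul(-35, Rational(-1, 112)))))) = Add(-24753, Mul(Rational(5, 16), Add(-342, Mul(-9, Pow(Rational(5, 16), 2)), Mul(1541, Rational(5, 16))))) = Add(-24753, Mul(Rational(5, 16), Add(-342, Mul(-9, Rational(25, 256)), Rational(7705, 16)))) = Add(-24753, Mul(Rational(5, 16), Add(-342, Rational(-225, 256), Rational(7705, 16)))) = Add(-24753, Mul(Rational(5, 16), Rational(35503, 256))) = Add(-24753, Rational(177515, 4096)) = Rational(-101210773, 4096)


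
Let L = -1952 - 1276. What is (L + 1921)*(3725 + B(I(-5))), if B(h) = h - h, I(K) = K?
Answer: -4868575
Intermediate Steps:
B(h) = 0
L = -3228
(L + 1921)*(3725 + B(I(-5))) = (-3228 + 1921)*(3725 + 0) = -1307*3725 = -4868575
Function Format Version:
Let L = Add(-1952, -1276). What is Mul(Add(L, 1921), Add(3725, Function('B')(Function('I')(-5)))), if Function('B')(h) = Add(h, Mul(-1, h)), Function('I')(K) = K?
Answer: -4868575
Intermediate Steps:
Function('B')(h) = 0
L = -3228
Mul(Add(L, 1921), Add(3725, Function('B')(Function('I')(-5)))) = Mul(Add(-3228, 1921), Add(3725, 0)) = Mul(-1307, 3725) = -4868575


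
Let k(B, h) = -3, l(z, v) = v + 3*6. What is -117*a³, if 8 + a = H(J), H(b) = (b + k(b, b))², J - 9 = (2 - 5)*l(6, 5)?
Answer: -7271104543677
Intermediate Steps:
l(z, v) = 18 + v (l(z, v) = v + 18 = 18 + v)
J = -60 (J = 9 + (2 - 5)*(18 + 5) = 9 - 3*23 = 9 - 69 = -60)
H(b) = (-3 + b)² (H(b) = (b - 3)² = (-3 + b)²)
a = 3961 (a = -8 + (-3 - 60)² = -8 + (-63)² = -8 + 3969 = 3961)
-117*a³ = -117*3961³ = -117*62146192681 = -7271104543677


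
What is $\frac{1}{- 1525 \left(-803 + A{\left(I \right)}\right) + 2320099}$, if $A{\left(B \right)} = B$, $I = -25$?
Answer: $\frac{1}{3582799} \approx 2.7911 \cdot 10^{-7}$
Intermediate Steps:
$\frac{1}{- 1525 \left(-803 + A{\left(I \right)}\right) + 2320099} = \frac{1}{- 1525 \left(-803 - 25\right) + 2320099} = \frac{1}{\left(-1525\right) \left(-828\right) + 2320099} = \frac{1}{1262700 + 2320099} = \frac{1}{3582799}$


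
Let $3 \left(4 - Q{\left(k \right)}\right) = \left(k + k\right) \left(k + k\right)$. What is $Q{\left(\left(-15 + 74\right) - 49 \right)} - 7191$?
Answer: $- \frac{21961}{3} \approx -7320.3$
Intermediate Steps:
$Q{\left(k \right)} = 4 - \frac{4 k^{2}}{3}$ ($Q{\left(k \right)} = 4 - \frac{\left(k + k\right) \left(k + k\right)}{3} = 4 - \frac{2 k 2 k}{3} = 4 - \frac{4 k^{2}}{3}$)
$Q{\left(\left(-15 + 74\right) - 49 \right)} - 7191 = \left(4 - \frac{4 \left(\left(-15 + 74\right) - 49\right)^{2}}{3}\right) - 7191 = \left(4 - \frac{4 \left(59 - 49\right)^{2}}{3}\right) - 7191 = \left(4 - \frac{4 \cdot 10^{2}}{3}\right) - 7191 = \left(4 - \frac{400}{3}\right) - 7191 = - \frac{388}{3} - 7191 = - \frac{21961}{3}$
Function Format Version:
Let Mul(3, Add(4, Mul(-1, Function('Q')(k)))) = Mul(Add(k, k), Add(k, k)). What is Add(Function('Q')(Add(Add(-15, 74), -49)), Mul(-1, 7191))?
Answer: Rational(-21961, 3) ≈ -7320.3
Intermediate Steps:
Function('Q')(k) = Add(4, Mul(Rational(-4, 3), Pow(k, 2))) (Function('Q')(k) = Add(4, Mul(Rational(-1, 3), Mul(Add(k, k), Add(k, k)))) = Add(4, Mul(Rational(-1, 3), Mul(Mul(2, k), Mul(2, k)))) = Add(4, Mul(Rational(-1, 3), Mul(4, Pow(k, 2)))) = Add(4, Mul(Rational(-4, 3), Pow(k, 2))))
Add(Function('Q')(Add(Add(-15, 74), -49)), Mul(-1, 7191)) = Add(Add(4, Mul(Rational(-4, 3), Pow(Add(Add(-15, 74), -49), 2))), Mul(-1, 7191)) = Add(Add(4, Mul(Rational(-4, 3), Pow(Add(59, -49), 2))), -7191) = Add(Add(4, Mul(Rational(-4, 3), Pow(10, 2))), -7191) = Add(Add(4, Mul(Rational(-4, 3), 100)), -7191) = Add(Add(4, Rational(-400, 3)), -7191) = Add(Rational(-388, 3), -7191) = Rational(-21961, 3)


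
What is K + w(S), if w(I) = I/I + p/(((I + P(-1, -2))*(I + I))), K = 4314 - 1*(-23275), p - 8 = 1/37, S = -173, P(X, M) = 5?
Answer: 19779602179/716912 ≈ 27590.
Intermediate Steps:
p = 297/37 (p = 8 + 1/37 = 297/37 ≈ 8.0270)
K = 27589 (K = 4314 + 23275 = 27589)
w(I) = 1 + 297/(74*I*(5 + I)) (w(I) = I/I + 297/(37*(((I + 5)*(I + I)))) = 1 + 297/(37*(((5 + I)*(2*I)))) = 1 + 297/(37*((2*I*(5 + I)))) = 1 + 297*(1/(2*I*(5 + I)))/37 = 1 + 297/(74*I*(5 + I)))
K + w(S) = 27589 + (297/74 + (-173)² + 5*(-173))/((-173)*(5 - 173)) = 27589 - 1/173*(297/74 + 29929 - 865)/(-168) = 27589 - 1/173*(-1/168)*2151033/74 = 27589 + 717011/716912 = 19779602179/716912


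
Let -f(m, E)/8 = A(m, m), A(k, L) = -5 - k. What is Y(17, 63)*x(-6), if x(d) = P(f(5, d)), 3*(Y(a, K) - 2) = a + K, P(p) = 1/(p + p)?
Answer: 43/240 ≈ 0.17917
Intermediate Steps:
f(m, E) = 40 + 8*m (f(m, E) = -8*(-5 - m) = 40 + 8*m)
P(p) = 1/(2*p)
Y(a, K) = 2 + K/3 + a/3 (Y(a, K) = 2 + (a + K)/3 = 2 + (K + a)/3 = 2 + (K/3 + a/3) = 2 + K/3 + a/3)
x(d) = 1/160 (x(d) = 1/(2*(40 + 8*5)) = 1/(2*(40 + 40)) = (½)/80 = (½)*(1/80) = 1/160)
Y(17, 63)*x(-6) = (2 + (⅓)*63 + (⅓)*17)*(1/160) = (2 + 21 + 17/3)*(1/160) = (86/3)*(1/160) = 43/240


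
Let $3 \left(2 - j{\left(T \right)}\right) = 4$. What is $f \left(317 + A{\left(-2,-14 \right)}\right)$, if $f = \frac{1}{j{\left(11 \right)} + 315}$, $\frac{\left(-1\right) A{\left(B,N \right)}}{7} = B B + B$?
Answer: $\frac{909}{947} \approx 0.95987$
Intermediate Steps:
$A{\left(B,N \right)} = - 7 B - 7 B^{2}$ ($A{\left(B,N \right)} = - 7 \left(B B + B\right) = - 7 \left(B^{2} + B\right) = - 7 \left(B + B^{2}\right) = - 7 B - 7 B^{2}$)
$j{\left(T \right)} = \frac{2}{3}$ ($j{\left(T \right)} = 2 - \frac{4}{3} = \frac{2}{3}$)
$f = \frac{3}{947}$ ($f = \frac{1}{\frac{2}{3} + 315} = \frac{1}{\frac{947}{3}} = \frac{3}{947} \approx 0.0031679$)
$f \left(317 + A{\left(-2,-14 \right)}\right) = \frac{3 \left(317 - - 14 \left(1 - 2\right)\right)}{947} = \frac{3 \left(317 - \left(-14\right) \left(-1\right)\right)}{947} = \frac{3 \left(317 - 14\right)}{947} = \frac{3}{947} \cdot 303 = \frac{909}{947}$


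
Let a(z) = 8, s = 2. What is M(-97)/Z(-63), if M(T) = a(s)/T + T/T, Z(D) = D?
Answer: -89/6111 ≈ -0.014564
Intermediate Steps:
M(T) = 1 + 8/T (M(T) = 8/T + T/T = 8/T + 1 = 1 + 8/T)
M(-97)/Z(-63) = ((8 - 97)/(-97))/(-63) = -1/97*(-89)*(-1/63) = (89/97)*(-1/63) = -89/6111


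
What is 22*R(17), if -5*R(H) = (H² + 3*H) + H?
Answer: -7854/5 ≈ -1570.8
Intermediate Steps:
R(H) = -4*H/5 - H²/5 (R(H) = -((H² + 3*H) + H)/5 = -(H² + 4*H)/5 = -4*H/5 - H²/5)
22*R(17) = 22*(-⅕*17*(4 + 17)) = 22*(-⅕*17*21) = 22*(-357/5) = -7854/5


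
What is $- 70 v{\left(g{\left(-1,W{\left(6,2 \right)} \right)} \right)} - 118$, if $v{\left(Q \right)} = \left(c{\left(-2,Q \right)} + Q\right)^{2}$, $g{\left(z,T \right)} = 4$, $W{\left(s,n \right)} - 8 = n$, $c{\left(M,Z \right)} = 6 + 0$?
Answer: $-7118$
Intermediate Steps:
$c{\left(M,Z \right)} = 6$
$W{\left(s,n \right)} = 8 + n$
$v{\left(Q \right)} = \left(6 + Q\right)^{2}$
$- 70 v{\left(g{\left(-1,W{\left(6,2 \right)} \right)} \right)} - 118 = - 70 \left(6 + 4\right)^{2} - 118 = - 70 \cdot 10^{2} - 118 = \left(-70\right) 100 - 118 = -7000 - 118 = -7118$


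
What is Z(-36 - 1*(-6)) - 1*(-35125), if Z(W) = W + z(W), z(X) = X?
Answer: 35065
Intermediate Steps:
Z(W) = 2*W (Z(W) = W + W = 2*W)
Z(-36 - 1*(-6)) - 1*(-35125) = 2*(-36 - 1*(-6)) - 1*(-35125) = 2*(-36 + 6) + 35125 = 2*(-30) + 35125 = -60 + 35125 = 35065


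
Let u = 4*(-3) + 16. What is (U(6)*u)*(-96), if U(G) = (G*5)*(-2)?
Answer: 23040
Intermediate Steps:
U(G) = -10*G (U(G) = (5*G)*(-2) = -10*G)
u = 4 (u = -12 + 16 = 4)
(U(6)*u)*(-96) = (-10*6*4)*(-96) = -60*4*(-96) = -240*(-96) = 23040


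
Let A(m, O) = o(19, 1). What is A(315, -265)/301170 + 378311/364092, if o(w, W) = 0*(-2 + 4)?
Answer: 378311/364092 ≈ 1.0391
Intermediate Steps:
o(w, W) = 0 (o(w, W) = 0*2 = 0)
A(m, O) = 0
A(315, -265)/301170 + 378311/364092 = 0/301170 + 378311/364092 = 0*(1/301170) + 378311*(1/364092) = 0 + 378311/364092 = 378311/364092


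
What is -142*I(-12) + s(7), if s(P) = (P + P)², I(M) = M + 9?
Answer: 622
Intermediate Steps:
I(M) = 9 + M
s(P) = 4*P² (s(P) = (2*P)² = 4*P²)
-142*I(-12) + s(7) = -142*(9 - 12) + 4*7² = -142*(-3) + 4*49 = 426 + 196 = 622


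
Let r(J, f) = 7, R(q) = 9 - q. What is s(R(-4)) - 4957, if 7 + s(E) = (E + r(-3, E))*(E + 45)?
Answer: -3804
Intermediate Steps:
s(E) = -7 + (7 + E)*(45 + E) (s(E) = -7 + (E + 7)*(E + 45) = -7 + (7 + E)*(45 + E))
s(R(-4)) - 4957 = (308 + (9 - 1*(-4))² + 52*(9 - 1*(-4))) - 4957 = (308 + (9 + 4)² + 52*(9 + 4)) - 4957 = (308 + 13² + 52*13) - 4957 = (308 + 169 + 676) - 4957 = 1153 - 4957 = -3804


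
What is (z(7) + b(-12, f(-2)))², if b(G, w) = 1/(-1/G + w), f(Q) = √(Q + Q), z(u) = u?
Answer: 16327657/332929 - 2333376*I/332929 ≈ 49.042 - 7.0086*I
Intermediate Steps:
f(Q) = √2*√Q (f(Q) = √(2*Q) = √2*√Q)
b(G, w) = 1/(w - 1/G)
(z(7) + b(-12, f(-2)))² = (7 - 12/(-1 - 12*√2*√(-2)))² = (7 - 12/(-1 - 12*√2*I*√2))² = (7 - 12/(-1 - 24*I))² = (7 - 12*(-1 + 24*I)/577)²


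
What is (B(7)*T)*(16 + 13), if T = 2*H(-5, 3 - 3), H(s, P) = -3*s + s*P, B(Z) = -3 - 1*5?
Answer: -6960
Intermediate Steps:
B(Z) = -8 (B(Z) = -3 - 5 = -8)
H(s, P) = -3*s + P*s
T = 30 (T = 2*(-5*(-3 + (3 - 3))) = 2*(-5*(-3 + 0)) = 2*(-5*(-3)) = 2*15 = 30)
(B(7)*T)*(16 + 13) = (-8*30)*(16 + 13) = -240*29 = -6960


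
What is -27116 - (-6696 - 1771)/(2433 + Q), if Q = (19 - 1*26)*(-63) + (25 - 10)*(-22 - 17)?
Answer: -62060057/2289 ≈ -27112.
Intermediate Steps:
Q = -144 (Q = (19 - 26)*(-63) + 15*(-39) = -7*(-63) - 585 = 441 - 585 = -144)
-27116 - (-6696 - 1771)/(2433 + Q) = -27116 - (-6696 - 1771)/(2433 - 144) = -27116 - (-8467)/2289 = -27116 - 1*(-8467/2289) = -27116 + 8467/2289 = -62060057/2289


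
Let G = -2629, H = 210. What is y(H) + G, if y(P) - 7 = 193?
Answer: -2429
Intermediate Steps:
y(P) = 200 (y(P) = 7 + 193 = 200)
y(H) + G = 200 - 2629 = -2429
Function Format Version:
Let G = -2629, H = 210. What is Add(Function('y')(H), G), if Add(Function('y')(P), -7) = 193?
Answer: -2429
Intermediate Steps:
Function('y')(P) = 200 (Function('y')(P) = Add(7, 193) = 200)
Add(Function('y')(H), G) = Add(200, -2629) = -2429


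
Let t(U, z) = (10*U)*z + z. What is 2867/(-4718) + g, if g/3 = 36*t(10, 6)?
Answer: 308780797/4718 ≈ 65447.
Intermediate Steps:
t(U, z) = z + 10*U*z (t(U, z) = 10*U*z + z = z + 10*U*z)
g = 65448 (g = 3*(36*(6*(1 + 10*10))) = 3*(36*(6*(1 + 100))) = 3*(36*(6*101)) = 3*(36*606) = 3*21816 = 65448)
2867/(-4718) + g = 2867/(-4718) + 65448 = 2867*(-1/4718) + 65448 = -2867/4718 + 65448 = 308780797/4718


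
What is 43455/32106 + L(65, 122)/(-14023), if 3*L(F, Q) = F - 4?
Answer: 608716643/450222438 ≈ 1.3520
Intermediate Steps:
L(F, Q) = -4/3 + F/3 (L(F, Q) = (F - 4)/3 = (-4 + F)/3 = -4/3 + F/3)
43455/32106 + L(65, 122)/(-14023) = 43455/32106 + (-4/3 + (1/3)*65)/(-14023) = 43455*(1/32106) + (-4/3 + 65/3)*(-1/14023) = 14485/10702 + (61/3)*(-1/14023) = 14485/10702 - 61/42069 = 608716643/450222438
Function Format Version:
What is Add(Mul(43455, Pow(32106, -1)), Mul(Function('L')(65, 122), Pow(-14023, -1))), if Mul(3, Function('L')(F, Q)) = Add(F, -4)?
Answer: Rational(608716643, 450222438) ≈ 1.3520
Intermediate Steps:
Function('L')(F, Q) = Add(Rational(-4, 3), Mul(Rational(1, 3), F)) (Function('L')(F, Q) = Mul(Rational(1, 3), Add(F, -4)) = Mul(Rational(1, 3), Add(-4, F)) = Add(Rational(-4, 3), Mul(Rational(1, 3), F)))
Add(Mul(43455, Pow(32106, -1)), Mul(Function('L')(65, 122), Pow(-14023, -1))) = Add(Mul(43455, Pow(32106, -1)), Mul(Add(Rational(-4, 3), Mul(Rational(1, 3), 65)), Pow(-14023, -1))) = Add(Mul(43455, Rational(1, 32106)), Mul(Add(Rational(-4, 3), Rational(65, 3)), Rational(-1, 14023))) = Add(Rational(14485, 10702), Mul(Rational(61, 3), Rational(-1, 14023))) = Add(Rational(14485, 10702), Rational(-61, 42069)) = Rational(608716643, 450222438)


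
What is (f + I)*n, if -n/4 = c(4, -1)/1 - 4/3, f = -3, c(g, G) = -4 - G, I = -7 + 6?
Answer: -208/3 ≈ -69.333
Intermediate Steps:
I = -1
n = 52/3 (n = -4*((-4 - 1*(-1))/1 - 4/3) = -4*((-4 + 1)*1 - 4*⅓) = -4*(-3*1 - 4/3) = -4*(-3 - 4/3) = -4*(-13/3) = 52/3 ≈ 17.333)
(f + I)*n = (-3 - 1)*(52/3) = -4*52/3 = -208/3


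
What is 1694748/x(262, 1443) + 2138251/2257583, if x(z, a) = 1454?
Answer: 1914571645519/1641262841 ≈ 1166.5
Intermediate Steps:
1694748/x(262, 1443) + 2138251/2257583 = 1694748/1454 + 2138251/2257583 = 1694748*(1/1454) + 2138251*(1/2257583) = 847374/727 + 2138251/2257583 = 1914571645519/1641262841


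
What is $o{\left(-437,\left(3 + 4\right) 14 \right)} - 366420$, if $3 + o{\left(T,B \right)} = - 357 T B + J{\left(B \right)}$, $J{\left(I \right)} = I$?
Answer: $14922557$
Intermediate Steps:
$o{\left(T,B \right)} = -3 + B - 357 B T$ ($o{\left(T,B \right)} = -3 + \left(- 357 T B + B\right) = -3 - \left(- B + 357 B T\right) = -3 + B - 357 B T$)
$o{\left(-437,\left(3 + 4\right) 14 \right)} - 366420 = \left(-3 + \left(3 + 4\right) 14 - 357 \left(3 + 4\right) 14 \left(-437\right)\right) - 366420 = \left(-3 + 7 \cdot 14 - 357 \cdot 7 \cdot 14 \left(-437\right)\right) - 366420 = \left(-3 + 98 - 34986 \left(-437\right)\right) - 366420 = \left(-3 + 98 + 15288882\right) - 366420 = 15288977 - 366420 = 14922557$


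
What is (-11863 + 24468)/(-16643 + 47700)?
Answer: 12605/31057 ≈ 0.40587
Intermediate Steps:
(-11863 + 24468)/(-16643 + 47700) = 12605/31057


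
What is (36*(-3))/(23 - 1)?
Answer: -54/11 ≈ -4.9091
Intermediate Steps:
(36*(-3))/(23 - 1) = -108/22 = -108*1/22 = -54/11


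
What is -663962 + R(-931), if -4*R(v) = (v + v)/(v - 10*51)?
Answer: -1913539415/2882 ≈ -6.6396e+5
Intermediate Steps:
R(v) = -v/(2*(-510 + v)) (R(v) = -(v + v)/(4*(v - 10*51)) = -2*v/(4*(v - 510)) = -2*v/(4*(-510 + v)) = -v/(2*(-510 + v)))
-663962 + R(-931) = -663962 - 1*(-931)/(-1020 + 2*(-931)) = -663962 - 1*(-931)/(-1020 - 1862) = -663962 - 1*(-931)/(-2882) = -663962 - 1*(-931)*(-1/2882) = -663962 - 931/2882 = -1913539415/2882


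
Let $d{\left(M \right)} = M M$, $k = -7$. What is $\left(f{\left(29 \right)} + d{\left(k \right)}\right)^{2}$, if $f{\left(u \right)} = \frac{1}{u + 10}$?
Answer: $\frac{3655744}{1521} \approx 2403.5$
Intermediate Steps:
$f{\left(u \right)} = \frac{1}{10 + u}$
$d{\left(M \right)} = M^{2}$
$\left(f{\left(29 \right)} + d{\left(k \right)}\right)^{2} = \left(\frac{1}{10 + 29} + \left(-7\right)^{2}\right)^{2} = \left(\frac{1}{39} + 49\right)^{2} = \left(\frac{1912}{39}\right)^{2} = \frac{3655744}{1521}$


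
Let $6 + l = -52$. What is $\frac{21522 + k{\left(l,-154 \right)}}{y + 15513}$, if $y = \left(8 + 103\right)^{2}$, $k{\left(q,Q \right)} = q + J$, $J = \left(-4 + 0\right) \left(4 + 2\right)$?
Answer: $\frac{10720}{13917} \approx 0.77028$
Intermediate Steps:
$l = -58$ ($l = -6 - 52 = -58$)
$J = -24$ ($J = \left(-4\right) 6 = -24$)
$k{\left(q,Q \right)} = -24 + q$ ($k{\left(q,Q \right)} = q - 24 = -24 + q$)
$y = 12321$ ($y = 111^{2} = 12321$)
$\frac{21522 + k{\left(l,-154 \right)}}{y + 15513} = \frac{21522 - 82}{12321 + 15513} = \frac{21522 - 82}{27834} = 21440 \cdot \frac{1}{27834} = \frac{10720}{13917}$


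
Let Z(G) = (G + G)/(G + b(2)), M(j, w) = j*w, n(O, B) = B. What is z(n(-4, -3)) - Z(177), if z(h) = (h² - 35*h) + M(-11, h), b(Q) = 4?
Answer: 26253/181 ≈ 145.04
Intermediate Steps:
Z(G) = 2*G/(4 + G) (Z(G) = (G + G)/(G + 4) = (2*G)/(4 + G) = 2*G/(4 + G))
z(h) = h² - 46*h (z(h) = (h² - 35*h) - 11*h = h² - 46*h)
z(n(-4, -3)) - Z(177) = -3*(-46 - 3) - 2*177/(4 + 177) = -3*(-49) - 2*177/181 = 147 - 2*177/181 = 147 - 1*354/181 = 147 - 354/181 = 26253/181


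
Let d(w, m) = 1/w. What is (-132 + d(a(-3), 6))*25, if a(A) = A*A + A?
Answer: -19775/6 ≈ -3295.8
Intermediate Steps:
a(A) = A + A**2 (a(A) = A**2 + A = A + A**2)
(-132 + d(a(-3), 6))*25 = (-132 + 1/(-3*(1 - 3)))*25 = (-132 + 1/(-3*(-2)))*25 = (-132 + 1/6)*25 = -791/6*25 = -19775/6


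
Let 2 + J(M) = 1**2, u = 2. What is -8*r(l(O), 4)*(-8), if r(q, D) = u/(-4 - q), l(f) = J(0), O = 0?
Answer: -128/3 ≈ -42.667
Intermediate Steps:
J(M) = -1 (J(M) = -2 + 1**2 = -2 + 1 = -1)
l(f) = -1
r(q, D) = 2/(-4 - q)
-8*r(l(O), 4)*(-8) = -(-16)/(4 - 1)*(-8) = -(-16)/3*(-8) = -8*(-2/3)*(-8) = (16/3)*(-8) = -128/3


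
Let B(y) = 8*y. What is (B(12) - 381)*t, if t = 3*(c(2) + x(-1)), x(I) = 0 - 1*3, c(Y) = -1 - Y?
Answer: 5130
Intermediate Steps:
x(I) = -3 (x(I) = 0 - 3 = -3)
t = -18 (t = 3*((-1 - 1*2) - 3) = 3*((-1 - 2) - 3) = 3*(-3 - 3) = 3*(-6) = -18)
(B(12) - 381)*t = (8*12 - 381)*(-18) = (96 - 381)*(-18) = -285*(-18) = 5130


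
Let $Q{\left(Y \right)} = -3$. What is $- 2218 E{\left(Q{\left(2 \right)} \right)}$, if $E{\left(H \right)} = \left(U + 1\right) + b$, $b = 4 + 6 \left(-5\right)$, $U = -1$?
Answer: $57668$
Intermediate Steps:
$b = -26$ ($b = 4 - 30 = -26$)
$E{\left(H \right)} = -26$ ($E{\left(H \right)} = \left(-1 + 1\right) - 26 = 0 - 26 = -26$)
$- 2218 E{\left(Q{\left(2 \right)} \right)} = \left(-2218\right) \left(-26\right) = 57668$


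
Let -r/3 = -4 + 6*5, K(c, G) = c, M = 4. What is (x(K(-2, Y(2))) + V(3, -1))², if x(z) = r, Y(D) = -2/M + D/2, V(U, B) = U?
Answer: 5625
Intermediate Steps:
Y(D) = -½ + D/2 (Y(D) = -2/4 + D/2 = -2*¼ + D*(½) = -½ + D/2)
r = -78 (r = -3*(-4 + 6*5) = -3*(-4 + 30) = -3*26 = -78)
x(z) = -78
(x(K(-2, Y(2))) + V(3, -1))² = (-78 + 3)² = (-75)² = 5625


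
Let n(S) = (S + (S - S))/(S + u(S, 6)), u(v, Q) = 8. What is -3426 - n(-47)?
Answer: -133661/39 ≈ -3427.2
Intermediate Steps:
n(S) = S/(8 + S) (n(S) = (S + (S - S))/(S + 8) = (S + 0)/(8 + S) = S/(8 + S))
-3426 - n(-47) = -3426 - (-47)/(8 - 47) = -3426 - (-47)/(-39) = -3426 - (-47)*(-1)/39 = -3426 - 1*47/39 = -3426 - 47/39 = -133661/39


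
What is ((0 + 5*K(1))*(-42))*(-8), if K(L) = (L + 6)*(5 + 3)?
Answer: 94080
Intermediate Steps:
K(L) = 48 + 8*L (K(L) = (6 + L)*8 = 48 + 8*L)
((0 + 5*K(1))*(-42))*(-8) = ((0 + 5*(48 + 8*1))*(-42))*(-8) = ((0 + 5*(48 + 8))*(-42))*(-8) = ((0 + 5*56)*(-42))*(-8) = ((0 + 280)*(-42))*(-8) = (280*(-42))*(-8) = -11760*(-8) = 94080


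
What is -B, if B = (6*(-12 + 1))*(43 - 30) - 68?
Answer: 926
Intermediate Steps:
B = -926 (B = (6*(-11))*13 - 68 = -66*13 - 68 = -858 - 68 = -926)
-B = -1*(-926) = 926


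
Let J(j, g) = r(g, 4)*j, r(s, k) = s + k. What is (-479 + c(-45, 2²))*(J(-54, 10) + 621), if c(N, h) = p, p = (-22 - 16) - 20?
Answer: 72495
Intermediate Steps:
r(s, k) = k + s
p = -58 (p = -38 - 20 = -58)
c(N, h) = -58
J(j, g) = j*(4 + g) (J(j, g) = (4 + g)*j = j*(4 + g))
(-479 + c(-45, 2²))*(J(-54, 10) + 621) = (-479 - 58)*(-54*(4 + 10) + 621) = -537*(-54*14 + 621) = -537*(-756 + 621) = -537*(-135) = 72495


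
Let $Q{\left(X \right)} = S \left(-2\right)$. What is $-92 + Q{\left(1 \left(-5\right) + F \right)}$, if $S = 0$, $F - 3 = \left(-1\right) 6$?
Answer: $-92$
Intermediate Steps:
$F = -3$ ($F = 3 - 6 = -3$)
$Q{\left(X \right)} = 0$ ($Q{\left(X \right)} = 0 \left(-2\right) = 0$)
$-92 + Q{\left(1 \left(-5\right) + F \right)} = -92 + 0 = -92$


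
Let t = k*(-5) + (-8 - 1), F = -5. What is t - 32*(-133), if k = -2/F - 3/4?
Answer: 16995/4 ≈ 4248.8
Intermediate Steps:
k = -7/20 (k = -2/(-5) - 3/4 = -2*(-⅕) - 3*¼ = ⅖ - ¾ = -7/20 ≈ -0.35000)
t = -29/4 (t = -7/20*(-5) + (-8 - 1) = 7/4 + (-4*2 - 1) = 7/4 + (-8 - 1) = 7/4 - 9 = -29/4 ≈ -7.2500)
t - 32*(-133) = -29/4 - 32*(-133) = -29/4 + 4256 = 16995/4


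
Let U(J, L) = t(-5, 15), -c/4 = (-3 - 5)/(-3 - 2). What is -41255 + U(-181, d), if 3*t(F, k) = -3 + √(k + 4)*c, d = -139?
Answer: -41256 - 32*√19/15 ≈ -41265.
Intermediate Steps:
c = -32/5 (c = -4*(-3 - 5)/(-3 - 2) = -(-32)/(-5) = -(-32)*(-1)/5 = -4*8/5 = -32/5 ≈ -6.4000)
t(F, k) = -1 - 32*√(4 + k)/15 (t(F, k) = (-3 + √(k + 4)*(-32/5))/3 = (-3 + √(4 + k)*(-32/5))/3 = (-3 - 32*√(4 + k)/5)/3 = -1 - 32*√(4 + k)/15)
U(J, L) = -1 - 32*√19/15 (U(J, L) = -1 - 32*√(4 + 15)/15 = -1 - 32*√19/15)
-41255 + U(-181, d) = -41255 + (-1 - 32*√19/15) = -41256 - 32*√19/15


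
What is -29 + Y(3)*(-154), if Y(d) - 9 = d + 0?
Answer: -1877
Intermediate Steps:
Y(d) = 9 + d (Y(d) = 9 + (d + 0) = 9 + d)
-29 + Y(3)*(-154) = -29 + (9 + 3)*(-154) = -29 + 12*(-154) = -29 - 1848 = -1877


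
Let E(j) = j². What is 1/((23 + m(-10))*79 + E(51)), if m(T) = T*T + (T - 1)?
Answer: 1/11449 ≈ 8.7344e-5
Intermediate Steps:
m(T) = -1 + T + T² (m(T) = T² + (-1 + T) = -1 + T + T²)
1/((23 + m(-10))*79 + E(51)) = 1/((23 + (-1 - 10 + (-10)²))*79 + 51²) = 1/((23 + (-1 - 10 + 100))*79 + 2601) = 1/((23 + 89)*79 + 2601) = 1/(112*79 + 2601) = 1/(8848 + 2601) = 1/11449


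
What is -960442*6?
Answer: -5762652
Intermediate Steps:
-960442*6 = -137206*42 = -5762652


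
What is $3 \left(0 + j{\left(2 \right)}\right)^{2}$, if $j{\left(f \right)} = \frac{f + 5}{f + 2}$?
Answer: $\frac{147}{16} \approx 9.1875$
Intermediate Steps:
$j{\left(f \right)} = \frac{5 + f}{2 + f}$
$3 \left(0 + j{\left(2 \right)}\right)^{2} = 3 \left(0 + \frac{5 + 2}{2 + 2}\right)^{2} = 3 \left(0 + \frac{1}{4} \cdot 7\right)^{2} = 3 \left(0 + \frac{7}{4}\right)^{2} = 3 \left(\frac{7}{4}\right)^{2} = 3 \cdot \frac{49}{16} = \frac{147}{16}$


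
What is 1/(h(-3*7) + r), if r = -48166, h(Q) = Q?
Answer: -1/48187 ≈ -2.0752e-5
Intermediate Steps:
1/(h(-3*7) + r) = 1/(-3*7 - 48166) = 1/(-21 - 48166) = 1/(-48187) = -1/48187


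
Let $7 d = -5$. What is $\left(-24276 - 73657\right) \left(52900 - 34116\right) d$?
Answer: $\frac{9197867360}{7} \approx 1.314 \cdot 10^{9}$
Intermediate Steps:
$d = - \frac{5}{7}$ ($d = \frac{1}{7} \left(-5\right) = - \frac{5}{7} \approx -0.71429$)
$\left(-24276 - 73657\right) \left(52900 - 34116\right) d = \left(-24276 - 73657\right) \left(52900 - 34116\right) \left(- \frac{5}{7}\right) = \left(-97933\right) 18784 \left(- \frac{5}{7}\right) = \left(-1839573472\right) \left(- \frac{5}{7}\right) = \frac{9197867360}{7}$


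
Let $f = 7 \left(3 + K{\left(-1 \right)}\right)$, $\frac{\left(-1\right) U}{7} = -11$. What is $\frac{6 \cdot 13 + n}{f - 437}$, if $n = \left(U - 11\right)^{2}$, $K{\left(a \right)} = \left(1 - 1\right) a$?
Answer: $- \frac{2217}{208} \approx -10.659$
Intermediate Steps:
$U = 77$ ($U = \left(-7\right) \left(-11\right) = 77$)
$K{\left(a \right)} = 0$ ($K{\left(a \right)} = 0 a = 0$)
$n = 4356$ ($n = \left(77 - 11\right)^{2} = 66^{2} = 4356$)
$f = 21$ ($f = 7 \left(3 + 0\right) = 7 \cdot 3 = 21$)
$\frac{6 \cdot 13 + n}{f - 437} = \frac{6 \cdot 13 + 4356}{21 - 437} = \frac{78 + 4356}{-416} = 4434 \left(- \frac{1}{416}\right) = - \frac{2217}{208}$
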